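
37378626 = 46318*807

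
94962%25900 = 17262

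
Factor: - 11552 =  - 2^5 * 19^2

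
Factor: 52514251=4871^1* 10781^1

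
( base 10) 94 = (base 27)3d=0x5e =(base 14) 6a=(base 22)46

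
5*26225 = 131125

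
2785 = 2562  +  223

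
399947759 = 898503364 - 498555605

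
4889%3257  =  1632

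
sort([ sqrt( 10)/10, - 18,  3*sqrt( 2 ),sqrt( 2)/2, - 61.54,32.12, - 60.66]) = [ - 61.54, - 60.66,  -  18,sqrt( 10)/10,  sqrt( 2)/2,3 * sqrt( 2), 32.12]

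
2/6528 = 1/3264 = 0.00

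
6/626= 3/313 = 0.01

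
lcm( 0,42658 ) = 0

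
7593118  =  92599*82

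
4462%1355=397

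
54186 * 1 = 54186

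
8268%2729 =81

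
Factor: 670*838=2^2 * 5^1*67^1 * 419^1 = 561460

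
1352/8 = 169 = 169.00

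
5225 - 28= 5197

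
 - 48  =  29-77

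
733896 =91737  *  8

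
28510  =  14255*2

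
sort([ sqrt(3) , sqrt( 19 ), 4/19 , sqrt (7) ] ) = [ 4/19,  sqrt( 3) , sqrt( 7), sqrt(19 ) ]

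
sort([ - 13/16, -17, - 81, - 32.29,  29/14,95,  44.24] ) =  [ - 81, - 32.29, - 17, - 13/16, 29/14, 44.24,  95]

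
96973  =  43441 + 53532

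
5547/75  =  1849/25 =73.96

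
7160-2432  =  4728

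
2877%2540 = 337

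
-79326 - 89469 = - 168795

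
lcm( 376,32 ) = 1504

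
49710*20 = 994200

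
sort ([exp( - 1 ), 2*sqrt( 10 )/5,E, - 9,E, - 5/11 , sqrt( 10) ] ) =[ - 9, -5/11,exp( - 1 ), 2*sqrt( 10)/5,E,E, sqrt( 10) ]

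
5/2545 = 1/509 =0.00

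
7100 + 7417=14517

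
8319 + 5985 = 14304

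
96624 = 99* 976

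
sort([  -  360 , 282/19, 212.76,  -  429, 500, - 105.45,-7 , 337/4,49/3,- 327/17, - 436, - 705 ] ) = [ - 705, - 436,  -  429 ,-360 ,-105.45,-327/17,  -  7,282/19  ,  49/3, 337/4,212.76,500]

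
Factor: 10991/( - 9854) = - 2^( - 1) *13^( - 1)*29^1 =- 29/26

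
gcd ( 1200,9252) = 12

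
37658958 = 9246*4073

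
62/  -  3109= - 62/3109 = - 0.02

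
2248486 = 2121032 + 127454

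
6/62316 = 1/10386 =0.00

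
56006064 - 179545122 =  - 123539058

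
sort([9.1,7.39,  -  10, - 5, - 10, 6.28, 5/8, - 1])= [ - 10, - 10, - 5, - 1,5/8, 6.28, 7.39,  9.1]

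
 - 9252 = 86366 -95618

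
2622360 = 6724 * 390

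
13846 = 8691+5155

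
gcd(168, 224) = 56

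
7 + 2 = 9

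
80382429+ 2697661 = 83080090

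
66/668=33/334 = 0.10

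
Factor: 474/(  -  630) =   -  79/105 = - 3^( - 1 )*5^ ( - 1)*7^(-1 )*79^1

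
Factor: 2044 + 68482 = 70526 = 2^1*179^1*197^1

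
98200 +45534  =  143734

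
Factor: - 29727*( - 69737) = 3^4* 367^1*69737^1 = 2073071799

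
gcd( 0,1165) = 1165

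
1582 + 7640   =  9222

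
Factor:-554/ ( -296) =2^(  -  2)*37^( - 1)*277^1 =277/148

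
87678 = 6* 14613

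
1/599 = 1/599 = 0.00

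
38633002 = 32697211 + 5935791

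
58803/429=137 + 10/143 =137.07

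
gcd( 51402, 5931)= 1977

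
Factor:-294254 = -2^1*167^1 *881^1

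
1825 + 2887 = 4712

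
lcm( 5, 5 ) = 5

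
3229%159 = 49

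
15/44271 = 5/14757 = 0.00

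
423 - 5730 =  - 5307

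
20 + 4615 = 4635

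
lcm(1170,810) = 10530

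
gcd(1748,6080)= 76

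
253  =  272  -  19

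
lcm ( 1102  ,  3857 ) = 7714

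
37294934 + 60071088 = 97366022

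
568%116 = 104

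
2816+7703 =10519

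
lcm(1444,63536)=63536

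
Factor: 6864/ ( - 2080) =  - 33/10 = - 2^( - 1) * 3^1*5^ (  -  1 )*11^1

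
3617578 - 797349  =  2820229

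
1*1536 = 1536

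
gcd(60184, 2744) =8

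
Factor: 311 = 311^1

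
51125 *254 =12985750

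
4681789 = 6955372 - 2273583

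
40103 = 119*337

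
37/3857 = 37/3857 = 0.01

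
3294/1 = 3294 = 3294.00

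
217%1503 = 217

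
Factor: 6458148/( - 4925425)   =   - 2^2*3^2*5^( - 2)* 271^( - 1)*727^( - 1)*179393^1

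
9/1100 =9/1100 = 0.01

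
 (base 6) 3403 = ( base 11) 663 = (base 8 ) 1433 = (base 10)795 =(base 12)563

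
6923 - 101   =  6822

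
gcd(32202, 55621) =1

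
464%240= 224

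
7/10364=7/10364 = 0.00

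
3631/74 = 3631/74 = 49.07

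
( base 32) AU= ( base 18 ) 118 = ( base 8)536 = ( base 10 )350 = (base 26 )dc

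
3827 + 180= 4007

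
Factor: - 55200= -2^5*3^1*5^2*23^1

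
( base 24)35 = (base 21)3E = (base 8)115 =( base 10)77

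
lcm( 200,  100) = 200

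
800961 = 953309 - 152348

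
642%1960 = 642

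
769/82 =769/82 = 9.38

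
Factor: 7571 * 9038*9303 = 2^1*3^1*7^1*67^1 * 113^1 * 443^1*4519^1 = 636573571494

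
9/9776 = 9/9776 = 0.00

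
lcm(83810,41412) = 3520020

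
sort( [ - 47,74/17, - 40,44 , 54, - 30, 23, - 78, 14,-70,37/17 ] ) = [ - 78 , - 70, - 47, -40, - 30,37/17, 74/17, 14,23,44, 54 ] 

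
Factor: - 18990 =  - 2^1* 3^2*5^1*211^1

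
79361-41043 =38318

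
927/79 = 927/79 = 11.73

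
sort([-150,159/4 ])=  [-150 , 159/4 ] 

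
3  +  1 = 4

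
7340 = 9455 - 2115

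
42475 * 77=3270575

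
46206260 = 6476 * 7135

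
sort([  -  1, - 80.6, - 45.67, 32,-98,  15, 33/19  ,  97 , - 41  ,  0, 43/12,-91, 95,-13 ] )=[ - 98,-91, - 80.6, - 45.67, - 41, - 13, - 1,0  ,  33/19, 43/12,15 , 32,95,97 ] 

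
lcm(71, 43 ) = 3053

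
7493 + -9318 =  - 1825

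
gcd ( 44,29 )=1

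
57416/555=57416/555=103.45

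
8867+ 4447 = 13314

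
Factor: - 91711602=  - 2^1*3^5 * 188707^1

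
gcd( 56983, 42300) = 1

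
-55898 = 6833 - 62731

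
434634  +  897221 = 1331855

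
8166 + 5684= 13850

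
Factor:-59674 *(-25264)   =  1507603936 = 2^5* 1579^1* 29837^1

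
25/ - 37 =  - 25/37 = - 0.68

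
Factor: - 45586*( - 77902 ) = 2^2*11^1*23^1 * 991^1*3541^1 = 3551240572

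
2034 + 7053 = 9087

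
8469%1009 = 397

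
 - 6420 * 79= - 507180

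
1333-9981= - 8648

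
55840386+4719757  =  60560143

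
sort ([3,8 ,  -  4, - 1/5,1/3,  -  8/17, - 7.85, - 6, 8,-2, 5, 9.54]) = [-7.85,  -  6,-4, - 2,- 8/17, - 1/5,1/3,3, 5, 8,8, 9.54 ] 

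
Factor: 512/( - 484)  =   - 2^7 *11^( - 2 ) = -  128/121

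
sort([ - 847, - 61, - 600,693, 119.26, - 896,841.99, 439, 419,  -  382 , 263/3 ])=[  -  896, - 847, - 600, - 382, - 61,263/3,119.26, 419,439,693,841.99]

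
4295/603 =7+74/603 = 7.12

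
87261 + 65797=153058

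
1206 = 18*67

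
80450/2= 40225 = 40225.00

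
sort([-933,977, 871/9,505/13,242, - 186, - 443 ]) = [ - 933, - 443,  -  186, 505/13, 871/9, 242 , 977]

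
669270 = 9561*70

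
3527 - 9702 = -6175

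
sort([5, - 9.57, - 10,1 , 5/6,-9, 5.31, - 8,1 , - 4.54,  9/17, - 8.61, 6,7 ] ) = [-10, - 9.57, - 9, - 8.61, - 8,-4.54, 9/17 , 5/6,1, 1,5,5.31, 6,  7 ] 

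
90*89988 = 8098920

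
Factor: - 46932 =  - 2^2*3^1*3911^1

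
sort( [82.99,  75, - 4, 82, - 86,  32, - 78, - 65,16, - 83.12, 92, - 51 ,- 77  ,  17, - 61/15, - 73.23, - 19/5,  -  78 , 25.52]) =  [ - 86, - 83.12, -78,-78  , - 77, - 73.23, - 65, - 51, - 61/15, - 4,- 19/5,  16 , 17,25.52,  32, 75, 82 , 82.99,92] 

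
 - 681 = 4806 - 5487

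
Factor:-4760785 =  - 5^1*29^1*32833^1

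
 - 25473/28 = - 910  +  1/4 = - 909.75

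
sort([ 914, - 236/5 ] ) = [ - 236/5,914] 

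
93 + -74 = 19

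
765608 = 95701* 8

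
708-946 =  -238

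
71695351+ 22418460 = 94113811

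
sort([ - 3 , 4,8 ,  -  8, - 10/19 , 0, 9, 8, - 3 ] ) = [ - 8, - 3, - 3, - 10/19 , 0,  4, 8 , 8,9]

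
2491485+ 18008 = 2509493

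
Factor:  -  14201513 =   -  167^1 * 277^1*307^1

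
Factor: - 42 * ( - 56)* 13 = 2^4 * 3^1*7^2 * 13^1 = 30576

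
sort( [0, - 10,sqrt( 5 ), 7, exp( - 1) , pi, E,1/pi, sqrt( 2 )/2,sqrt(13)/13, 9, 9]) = [-10, 0,sqrt(13) /13, 1/pi,exp( - 1 ), sqrt( 2 ) /2, sqrt( 5 ), E,pi, 7,9, 9 ] 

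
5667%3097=2570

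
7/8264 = 7/8264 = 0.00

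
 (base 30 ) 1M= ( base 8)64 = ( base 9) 57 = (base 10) 52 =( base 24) 24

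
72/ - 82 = -1 + 5/41 = - 0.88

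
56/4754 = 28/2377 = 0.01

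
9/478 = 9/478 = 0.02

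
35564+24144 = 59708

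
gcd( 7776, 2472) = 24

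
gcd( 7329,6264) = 3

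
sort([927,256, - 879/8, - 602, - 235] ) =[ - 602, - 235, - 879/8, 256, 927 ] 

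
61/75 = 61/75 = 0.81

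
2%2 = 0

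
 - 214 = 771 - 985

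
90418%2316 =94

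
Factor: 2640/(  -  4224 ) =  - 5/8 =-  2^( - 3 )*5^1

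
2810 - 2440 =370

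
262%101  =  60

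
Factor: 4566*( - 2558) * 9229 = -2^2 * 3^1*11^1 * 761^1*839^1*1279^1 = - 107793132612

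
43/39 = 1 + 4/39 = 1.10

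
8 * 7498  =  59984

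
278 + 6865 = 7143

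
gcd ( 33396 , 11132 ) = 11132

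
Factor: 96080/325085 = 2^4*79^( - 1) * 823^( - 1 )  *1201^1= 19216/65017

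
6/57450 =1/9575= 0.00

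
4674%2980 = 1694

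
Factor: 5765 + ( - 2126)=3639 = 3^1* 1213^1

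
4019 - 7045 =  - 3026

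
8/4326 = 4/2163  =  0.00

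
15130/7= 2161 + 3/7=2161.43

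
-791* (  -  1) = 791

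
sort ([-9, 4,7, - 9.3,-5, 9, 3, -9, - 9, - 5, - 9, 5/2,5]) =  [-9.3, - 9, - 9 , - 9 , - 9, - 5, - 5,5/2,3,4 , 5,7, 9 ] 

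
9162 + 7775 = 16937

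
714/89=714/89=8.02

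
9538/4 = 2384 + 1/2 = 2384.50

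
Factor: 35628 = 2^2 * 3^1*2969^1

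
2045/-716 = -3  +  103/716 = -2.86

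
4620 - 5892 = -1272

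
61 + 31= 92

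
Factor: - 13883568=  - 2^4*3^1*289241^1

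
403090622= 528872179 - 125781557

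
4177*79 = 329983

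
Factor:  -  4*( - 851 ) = 2^2*23^1*37^1= 3404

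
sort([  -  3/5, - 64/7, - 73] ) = [-73 , - 64/7,- 3/5]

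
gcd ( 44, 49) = 1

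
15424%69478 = 15424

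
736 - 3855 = - 3119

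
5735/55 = 104  +  3/11  =  104.27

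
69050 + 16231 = 85281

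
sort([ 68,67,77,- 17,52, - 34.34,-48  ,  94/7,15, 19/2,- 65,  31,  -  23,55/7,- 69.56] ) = [ - 69.56,-65,  -  48, - 34.34, - 23,-17,55/7,19/2, 94/7,15 , 31 , 52,67, 68,77] 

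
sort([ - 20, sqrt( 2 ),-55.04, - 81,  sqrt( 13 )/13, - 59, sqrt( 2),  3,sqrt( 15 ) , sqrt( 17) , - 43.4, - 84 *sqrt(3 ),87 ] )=[-84*sqrt( 3 ), - 81, - 59, - 55.04 , - 43.4, - 20, sqrt( 13 )/13, sqrt( 2), sqrt ( 2 ),  3, sqrt( 15 ),sqrt( 17), 87 ]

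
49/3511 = 49/3511= 0.01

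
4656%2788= 1868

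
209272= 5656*37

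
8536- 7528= 1008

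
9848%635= 323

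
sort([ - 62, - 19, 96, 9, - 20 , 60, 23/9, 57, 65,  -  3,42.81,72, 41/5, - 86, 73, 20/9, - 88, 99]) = [ - 88, - 86, - 62,- 20, - 19, - 3, 20/9, 23/9,41/5,9, 42.81, 57,60,65,72, 73, 96, 99]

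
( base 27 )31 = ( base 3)10001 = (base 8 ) 122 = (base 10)82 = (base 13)64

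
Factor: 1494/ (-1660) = -2^ (-1)*3^2*5^( - 1 ) = -9/10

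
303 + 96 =399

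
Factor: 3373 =3373^1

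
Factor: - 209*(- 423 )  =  88407 = 3^2*11^1*19^1*47^1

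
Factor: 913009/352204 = 2^ ( - 2)*67^1 * 191^( - 1)*461^(-1 )*13627^1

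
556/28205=556/28205 = 0.02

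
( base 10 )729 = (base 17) 28F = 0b1011011001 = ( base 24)169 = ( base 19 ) 207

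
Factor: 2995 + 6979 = 9974 = 2^1*4987^1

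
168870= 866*195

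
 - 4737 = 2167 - 6904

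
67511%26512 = 14487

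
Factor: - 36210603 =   -  3^1 * 11^1*13^1*84407^1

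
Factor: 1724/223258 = 2/259=2^1*7^ (  -  1 )* 37^(-1 ) 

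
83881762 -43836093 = 40045669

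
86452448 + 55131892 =141584340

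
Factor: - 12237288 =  - 2^3*3^1*7^1*23^1*3167^1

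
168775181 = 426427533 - 257652352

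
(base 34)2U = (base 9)118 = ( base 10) 98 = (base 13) 77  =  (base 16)62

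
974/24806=487/12403 = 0.04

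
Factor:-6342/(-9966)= 7^1*11^(- 1 )= 7/11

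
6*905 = 5430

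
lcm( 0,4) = 0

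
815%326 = 163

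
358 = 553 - 195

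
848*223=189104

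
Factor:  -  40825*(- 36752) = 2^4*5^2*23^1 *71^1 * 2297^1=1500400400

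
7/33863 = 7/33863 = 0.00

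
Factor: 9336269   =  1831^1* 5099^1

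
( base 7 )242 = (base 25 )53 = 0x80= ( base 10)128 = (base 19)6e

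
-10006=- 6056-3950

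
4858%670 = 168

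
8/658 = 4/329 = 0.01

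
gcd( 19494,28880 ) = 722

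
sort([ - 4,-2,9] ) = [-4,-2, 9 ]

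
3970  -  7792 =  - 3822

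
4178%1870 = 438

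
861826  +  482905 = 1344731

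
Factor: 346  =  2^1*173^1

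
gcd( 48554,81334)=22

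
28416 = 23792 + 4624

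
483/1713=161/571 = 0.28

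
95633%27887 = 11972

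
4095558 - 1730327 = 2365231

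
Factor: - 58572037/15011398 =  - 2^( - 1 ) *157^(-1)*47807^( - 1)*58572037^1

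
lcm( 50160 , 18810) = 150480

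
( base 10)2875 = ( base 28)3ij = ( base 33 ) 2L4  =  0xb3b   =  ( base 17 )9g2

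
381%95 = 1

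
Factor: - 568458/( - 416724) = 783/574 = 2^(-1) * 3^3*7^( - 1)*29^1*41^( - 1 ) 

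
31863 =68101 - 36238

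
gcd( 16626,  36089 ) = 1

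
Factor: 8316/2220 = 3^2*5^( - 1)*7^1*11^1*37^( - 1)=693/185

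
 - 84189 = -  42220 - 41969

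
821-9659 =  - 8838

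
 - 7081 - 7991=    - 15072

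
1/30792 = 1/30792 =0.00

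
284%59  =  48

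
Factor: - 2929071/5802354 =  - 2^( - 1 )*3^(-4 )*947^1 * 1031^1*11939^(-1 )=-  976357/1934118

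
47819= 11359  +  36460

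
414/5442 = 69/907= 0.08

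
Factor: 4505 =5^1*17^1*53^1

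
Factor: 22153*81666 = 1809146898=2^1*3^2*13^1 * 349^1*22153^1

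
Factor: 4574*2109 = 9646566= 2^1 *3^1*19^1*37^1*2287^1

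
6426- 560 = 5866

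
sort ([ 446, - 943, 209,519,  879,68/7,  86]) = [ - 943,68/7, 86 , 209, 446, 519, 879] 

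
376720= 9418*40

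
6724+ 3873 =10597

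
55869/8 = 55869/8=6983.62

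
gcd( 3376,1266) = 422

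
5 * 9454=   47270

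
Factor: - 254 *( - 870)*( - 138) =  - 2^3*3^2*5^1*23^1*29^1 * 127^1 = - 30495240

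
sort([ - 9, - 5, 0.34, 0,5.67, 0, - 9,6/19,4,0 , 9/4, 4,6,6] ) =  [ - 9,  -  9, - 5,0,0,0, 6/19,0.34,9/4, 4,4 , 5.67, 6, 6] 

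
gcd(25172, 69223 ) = 6293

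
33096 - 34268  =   - 1172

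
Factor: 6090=2^1*3^1*5^1*7^1*29^1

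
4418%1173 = 899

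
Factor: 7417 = 7417^1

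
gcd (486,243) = 243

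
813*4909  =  3991017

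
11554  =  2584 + 8970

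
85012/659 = 85012/659= 129.00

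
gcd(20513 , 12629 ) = 73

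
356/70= 5 +3/35 = 5.09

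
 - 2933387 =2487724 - 5421111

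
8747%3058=2631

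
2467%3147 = 2467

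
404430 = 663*610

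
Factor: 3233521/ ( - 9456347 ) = - 73^( - 1)*129539^(-1) * 3233521^1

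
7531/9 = 7531/9 = 836.78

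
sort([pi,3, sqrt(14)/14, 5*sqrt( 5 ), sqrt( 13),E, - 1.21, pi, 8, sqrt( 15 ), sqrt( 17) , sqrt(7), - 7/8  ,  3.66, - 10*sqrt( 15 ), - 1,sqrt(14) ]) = [ - 10*sqrt( 15), - 1.21, - 1,-7/8, sqrt( 14)/14, sqrt( 7 ),E, 3, pi,  pi, sqrt( 13 ), 3.66, sqrt( 14), sqrt( 15 ), sqrt( 17 ), 8, 5*sqrt( 5 ) ]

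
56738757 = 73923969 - 17185212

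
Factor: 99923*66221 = 66221^1*99923^1=   6617000983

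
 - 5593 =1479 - 7072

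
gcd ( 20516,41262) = 46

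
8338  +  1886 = 10224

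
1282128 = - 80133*( - 16 )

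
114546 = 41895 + 72651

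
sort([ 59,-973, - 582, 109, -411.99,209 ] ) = [ - 973 ,- 582,-411.99, 59,109,209 ]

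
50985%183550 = 50985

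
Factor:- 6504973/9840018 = - 2^( - 1 )*3^ ( - 1 )*19^1*89^(-1) *173^1*1979^1*18427^( - 1 ) 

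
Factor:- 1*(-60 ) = 60= 2^2 * 3^1*5^1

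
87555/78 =1122+1/2= 1122.50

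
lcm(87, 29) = 87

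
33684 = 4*8421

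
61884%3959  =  2499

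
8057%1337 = 35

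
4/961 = 4/961 = 0.00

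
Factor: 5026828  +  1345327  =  6372155 = 5^1*727^1*  1753^1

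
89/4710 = 89/4710 = 0.02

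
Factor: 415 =5^1 * 83^1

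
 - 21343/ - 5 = 21343/5 = 4268.60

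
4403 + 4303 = 8706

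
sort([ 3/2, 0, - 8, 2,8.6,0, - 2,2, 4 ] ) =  [ - 8, - 2,0, 0,3/2, 2, 2,  4,8.6 ] 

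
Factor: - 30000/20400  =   - 5^2*17^( - 1) = - 25/17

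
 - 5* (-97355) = 486775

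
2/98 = 1/49 = 0.02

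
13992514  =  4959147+9033367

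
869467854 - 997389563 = -127921709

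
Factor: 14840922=2^1*3^1 * 37^1*66851^1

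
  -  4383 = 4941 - 9324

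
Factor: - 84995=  - 5^1*89^1*191^1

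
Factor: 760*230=174800 = 2^4*5^2 * 19^1*23^1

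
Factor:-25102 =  - 2^1 * 7^1 * 11^1*163^1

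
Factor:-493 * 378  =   -186354 = -2^1*3^3*7^1 * 17^1 *29^1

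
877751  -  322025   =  555726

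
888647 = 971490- 82843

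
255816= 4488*57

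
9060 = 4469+4591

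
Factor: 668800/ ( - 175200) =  - 836/219=-  2^2*3^ ( - 1)*11^1*19^1*73^ ( - 1 ) 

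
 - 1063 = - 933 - 130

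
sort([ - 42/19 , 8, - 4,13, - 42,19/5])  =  [ - 42, - 4, - 42/19, 19/5,8,13] 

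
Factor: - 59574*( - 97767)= 2^1*3^5*17^1 *71^1  *  9929^1=5824371258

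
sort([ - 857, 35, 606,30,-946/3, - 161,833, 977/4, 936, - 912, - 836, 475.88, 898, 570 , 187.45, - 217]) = [ - 912, - 857, - 836, - 946/3, - 217, - 161, 30,  35,187.45, 977/4,475.88 , 570,606, 833, 898,936] 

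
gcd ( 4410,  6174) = 882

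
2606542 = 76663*34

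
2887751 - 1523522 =1364229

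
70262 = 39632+30630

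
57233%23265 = 10703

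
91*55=5005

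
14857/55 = 14857/55 = 270.13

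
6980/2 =3490 = 3490.00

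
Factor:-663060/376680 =  -  257/146= -2^( - 1)*73^ ( - 1)*257^1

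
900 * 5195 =4675500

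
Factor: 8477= 7^2 * 173^1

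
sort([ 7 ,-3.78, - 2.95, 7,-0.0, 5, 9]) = [ - 3.78, - 2.95,  -  0.0, 5, 7, 7,9]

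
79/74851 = 79/74851 = 0.00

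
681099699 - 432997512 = 248102187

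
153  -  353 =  - 200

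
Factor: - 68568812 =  - 2^2*13^1 * 367^1*3593^1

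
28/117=28/117 = 0.24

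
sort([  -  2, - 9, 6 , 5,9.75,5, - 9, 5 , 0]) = [-9, - 9, - 2, 0,5, 5, 5,6,9.75 ]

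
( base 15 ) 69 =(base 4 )1203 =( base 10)99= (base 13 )78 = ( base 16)63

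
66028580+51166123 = 117194703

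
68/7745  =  68/7745=0.01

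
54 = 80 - 26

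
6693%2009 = 666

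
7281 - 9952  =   - 2671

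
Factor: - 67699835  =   - 5^1*7^1*73^1*26497^1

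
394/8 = 197/4 = 49.25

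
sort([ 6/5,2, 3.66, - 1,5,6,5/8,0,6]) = [ - 1 , 0,5/8,6/5,2, 3.66, 5 , 6,6]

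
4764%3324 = 1440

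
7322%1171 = 296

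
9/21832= 9/21832= 0.00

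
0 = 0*732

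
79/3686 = 79/3686 = 0.02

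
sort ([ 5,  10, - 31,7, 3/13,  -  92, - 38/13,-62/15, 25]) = [-92 ,-31, -62/15, - 38/13, 3/13, 5, 7,10,25] 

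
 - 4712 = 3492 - 8204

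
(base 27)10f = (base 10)744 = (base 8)1350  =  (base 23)198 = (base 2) 1011101000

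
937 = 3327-2390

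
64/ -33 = -2 + 2/33 = -1.94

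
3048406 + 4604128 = 7652534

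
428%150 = 128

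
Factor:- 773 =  - 773^1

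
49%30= 19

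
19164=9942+9222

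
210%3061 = 210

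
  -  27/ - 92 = 27/92 = 0.29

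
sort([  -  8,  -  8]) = [ -8,-8 ]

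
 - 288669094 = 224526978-513196072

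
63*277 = 17451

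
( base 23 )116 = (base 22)138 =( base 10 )558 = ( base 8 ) 1056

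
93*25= 2325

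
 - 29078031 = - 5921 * 4911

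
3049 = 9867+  - 6818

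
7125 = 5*1425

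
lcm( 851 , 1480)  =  34040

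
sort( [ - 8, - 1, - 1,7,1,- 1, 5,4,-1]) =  [-8,  -  1, - 1, - 1,-1,  1, 4, 5,7]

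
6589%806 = 141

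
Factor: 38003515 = 5^1 * 11^1 * 19^1 * 41^1 * 887^1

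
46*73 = 3358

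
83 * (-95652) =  - 7939116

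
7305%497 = 347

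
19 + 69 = 88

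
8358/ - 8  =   - 1045+1/4 = -1044.75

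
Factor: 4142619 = 3^2*13^1*35407^1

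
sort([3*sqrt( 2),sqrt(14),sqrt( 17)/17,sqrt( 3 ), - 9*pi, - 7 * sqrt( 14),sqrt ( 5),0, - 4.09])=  [ - 9 * pi, - 7*sqrt( 14), - 4.09,0, sqrt(17 ) /17, sqrt( 3), sqrt( 5),sqrt( 14),3*sqrt( 2 ) ]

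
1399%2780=1399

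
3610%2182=1428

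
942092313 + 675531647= 1617623960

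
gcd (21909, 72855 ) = 3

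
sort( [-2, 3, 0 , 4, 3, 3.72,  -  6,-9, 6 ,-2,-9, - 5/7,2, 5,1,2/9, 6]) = [ - 9, - 9, - 6, - 2, - 2,  -  5/7,0 , 2/9, 1, 2, 3, 3,3.72  ,  4,5,6,6]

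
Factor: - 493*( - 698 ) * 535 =184100990 = 2^1*5^1*17^1*29^1*107^1*349^1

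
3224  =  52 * 62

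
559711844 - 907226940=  - 347515096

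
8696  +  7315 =16011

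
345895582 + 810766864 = 1156662446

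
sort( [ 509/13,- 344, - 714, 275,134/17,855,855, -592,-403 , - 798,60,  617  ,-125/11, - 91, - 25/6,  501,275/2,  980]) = [ - 798, - 714, - 592, - 403, - 344, - 91, - 125/11, - 25/6,  134/17,509/13, 60,275/2 , 275,  501,617, 855,855,980]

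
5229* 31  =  162099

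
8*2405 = 19240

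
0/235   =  0= 0.00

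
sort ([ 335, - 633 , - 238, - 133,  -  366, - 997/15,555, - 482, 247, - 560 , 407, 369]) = [ - 633, - 560,- 482,-366, - 238, - 133, - 997/15,247,335, 369,407,555 ]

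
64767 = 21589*3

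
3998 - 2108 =1890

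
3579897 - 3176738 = 403159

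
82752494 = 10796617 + 71955877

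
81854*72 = 5893488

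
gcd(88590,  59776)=2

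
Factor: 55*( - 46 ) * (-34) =86020 = 2^2*5^1*11^1*17^1*23^1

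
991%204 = 175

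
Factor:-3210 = -2^1*3^1*5^1*107^1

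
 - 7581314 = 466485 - 8047799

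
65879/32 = 2058+23/32=2058.72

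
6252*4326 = 27046152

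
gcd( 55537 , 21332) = 1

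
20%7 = 6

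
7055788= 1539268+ 5516520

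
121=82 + 39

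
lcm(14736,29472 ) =29472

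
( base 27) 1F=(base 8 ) 52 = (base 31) 1B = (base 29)1d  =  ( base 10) 42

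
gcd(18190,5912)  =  2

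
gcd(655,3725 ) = 5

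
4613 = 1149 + 3464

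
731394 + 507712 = 1239106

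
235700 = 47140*5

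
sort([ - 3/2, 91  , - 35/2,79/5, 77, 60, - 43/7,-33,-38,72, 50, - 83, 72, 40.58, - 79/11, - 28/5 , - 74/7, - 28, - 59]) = [ - 83, - 59, - 38 , - 33, - 28, - 35/2, - 74/7,-79/11,-43/7, - 28/5, - 3/2, 79/5, 40.58,50,60,72,72, 77,91] 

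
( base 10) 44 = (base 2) 101100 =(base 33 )1B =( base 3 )1122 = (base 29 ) 1F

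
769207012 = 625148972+144058040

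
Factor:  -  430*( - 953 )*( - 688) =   -  2^5*5^1 * 43^2*953^1 = -281935520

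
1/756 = 1/756 = 0.00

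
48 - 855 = -807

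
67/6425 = 67/6425 = 0.01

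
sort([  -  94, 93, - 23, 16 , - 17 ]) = [ - 94, - 23,-17, 16, 93]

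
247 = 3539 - 3292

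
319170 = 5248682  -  4929512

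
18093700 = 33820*535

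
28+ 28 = 56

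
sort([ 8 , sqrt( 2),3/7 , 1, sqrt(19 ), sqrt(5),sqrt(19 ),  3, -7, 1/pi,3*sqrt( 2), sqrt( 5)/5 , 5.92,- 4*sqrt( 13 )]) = [-4*sqrt ( 13 ) , - 7 , 1/pi, 3/7, sqrt( 5)/5, 1, sqrt( 2),sqrt( 5) , 3 , 3*sqrt( 2 ) , sqrt( 19), sqrt(19), 5.92 , 8] 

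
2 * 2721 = 5442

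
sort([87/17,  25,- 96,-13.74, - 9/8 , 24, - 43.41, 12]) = [  -  96,  -  43.41, - 13.74, - 9/8, 87/17, 12, 24, 25 ] 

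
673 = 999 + -326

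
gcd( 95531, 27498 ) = 1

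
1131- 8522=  - 7391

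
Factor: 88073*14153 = 29^1 *3037^1*14153^1=1246497169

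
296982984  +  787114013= 1084096997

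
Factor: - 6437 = -41^1*157^1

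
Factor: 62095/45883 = 5^1*11^1*17^ ( - 1 ) * 1129^1*2699^( - 1 ) 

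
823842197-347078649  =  476763548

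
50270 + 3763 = 54033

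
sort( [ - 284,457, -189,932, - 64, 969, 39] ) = [ - 284, - 189, - 64,39,457,932,969] 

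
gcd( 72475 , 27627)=1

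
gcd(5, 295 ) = 5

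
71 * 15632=1109872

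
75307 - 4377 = 70930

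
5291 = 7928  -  2637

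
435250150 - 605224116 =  - 169973966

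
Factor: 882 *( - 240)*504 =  - 2^8*3^5*5^1*7^3 =- 106686720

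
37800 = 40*945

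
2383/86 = 2383/86 = 27.71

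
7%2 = 1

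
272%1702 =272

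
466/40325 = 466/40325 = 0.01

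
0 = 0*74780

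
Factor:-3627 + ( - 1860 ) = -3^1*31^1*59^1 = -5487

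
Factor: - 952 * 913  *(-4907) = 2^3*7^2 * 11^1 * 17^1*83^1*701^1  =  4265046632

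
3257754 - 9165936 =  - 5908182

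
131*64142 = 8402602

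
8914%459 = 193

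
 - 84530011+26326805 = - 58203206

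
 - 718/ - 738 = 359/369 =0.97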